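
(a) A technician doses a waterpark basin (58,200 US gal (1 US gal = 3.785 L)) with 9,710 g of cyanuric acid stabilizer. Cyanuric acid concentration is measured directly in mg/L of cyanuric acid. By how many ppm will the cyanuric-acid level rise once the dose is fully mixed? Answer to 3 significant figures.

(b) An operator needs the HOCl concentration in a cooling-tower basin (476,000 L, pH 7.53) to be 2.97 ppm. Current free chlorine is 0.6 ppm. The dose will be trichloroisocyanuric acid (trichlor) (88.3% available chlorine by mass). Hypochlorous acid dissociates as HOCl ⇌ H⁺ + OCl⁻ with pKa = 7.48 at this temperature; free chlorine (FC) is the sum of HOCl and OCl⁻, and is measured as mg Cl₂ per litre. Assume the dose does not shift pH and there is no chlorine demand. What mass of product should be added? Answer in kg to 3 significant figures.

(a) 44.1 ppm; (b) 3.07 kg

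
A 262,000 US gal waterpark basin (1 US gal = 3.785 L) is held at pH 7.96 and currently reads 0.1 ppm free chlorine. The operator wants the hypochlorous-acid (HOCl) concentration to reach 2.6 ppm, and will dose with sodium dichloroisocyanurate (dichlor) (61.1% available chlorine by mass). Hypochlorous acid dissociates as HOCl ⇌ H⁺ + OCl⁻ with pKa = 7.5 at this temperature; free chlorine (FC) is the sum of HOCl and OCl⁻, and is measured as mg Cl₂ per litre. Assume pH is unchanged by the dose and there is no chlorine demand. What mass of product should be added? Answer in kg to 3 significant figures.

Volume: 262,000 US gal × 3.785 L/gal = 991,670 L.
[OCl⁻]/[HOCl] = 10^(pH − pKa) = 10^(7.96 − 7.5) = 2.884; fraction as HOCl = 1/(1 + 2.884) = 0.2575.
Free chlorine required for 2.6 ppm HOCl: 2.6 / 0.2575 = 10.1 ppm.
FC to add: 10.1 − 0.1 = 9.998 mg/L as Cl₂.
Cl₂ equivalent: 9.998 mg/L × 991,670 L = 9915 g.
Product at 61.1% available Cl: 9915 / 0.611 = 16,230 g.

16.2 kg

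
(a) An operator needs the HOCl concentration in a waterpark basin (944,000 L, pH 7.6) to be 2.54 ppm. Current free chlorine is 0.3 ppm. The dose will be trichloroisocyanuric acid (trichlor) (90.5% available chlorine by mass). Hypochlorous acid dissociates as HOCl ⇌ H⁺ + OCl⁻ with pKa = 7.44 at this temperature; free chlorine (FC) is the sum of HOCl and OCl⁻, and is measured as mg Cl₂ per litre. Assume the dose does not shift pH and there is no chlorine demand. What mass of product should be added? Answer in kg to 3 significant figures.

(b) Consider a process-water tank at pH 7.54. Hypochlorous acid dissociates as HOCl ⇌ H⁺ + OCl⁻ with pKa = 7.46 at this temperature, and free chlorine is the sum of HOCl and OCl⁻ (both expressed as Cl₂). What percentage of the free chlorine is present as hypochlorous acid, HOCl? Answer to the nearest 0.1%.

(a) [OCl⁻]/[HOCl] = 10^(pH − pKa) = 10^(7.6 − 7.44) = 1.445; fraction as HOCl = 1/(1 + 1.445) = 0.4089.
(a) Free chlorine required for 2.54 ppm HOCl: 2.54 / 0.4089 = 6.211 ppm.
(a) FC to add: 6.211 − 0.3 = 5.911 mg/L as Cl₂.
(a) Cl₂ equivalent: 5.911 mg/L × 944,000 L = 5580 g.
(a) Product at 90.5% available Cl: 5580 / 0.905 = 6166 g.

(b) [OCl⁻]/[HOCl] = 10^(pH − pKa) = 10^(7.54 − 7.46) = 10^0.08 = 1.202.
(b) Fraction as HOCl = 1 / (1 + 1.202) = 0.4541.

(a) 6.17 kg; (b) 45.4%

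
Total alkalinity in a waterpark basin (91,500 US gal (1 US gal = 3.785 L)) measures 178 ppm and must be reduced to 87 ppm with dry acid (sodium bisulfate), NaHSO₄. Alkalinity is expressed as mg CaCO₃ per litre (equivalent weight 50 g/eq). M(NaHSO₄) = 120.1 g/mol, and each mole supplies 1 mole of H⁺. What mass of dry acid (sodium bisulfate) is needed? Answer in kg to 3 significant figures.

Volume: 91,500 US gal × 3.785 L/gal = 346,328 L.
Alkalinity to neutralize: (178 − 87) = 91 mg/L as CaCO₃ × 346,328 L = 31,520 g as CaCO₃.
Equivalents of H⁺ required: 31,520 ÷ 50 g/eq = 630.3 eq = 630.3 mol NaHSO₄.
Mass of NaHSO₄: 630.3 × 120.1 = 75,700 g.

75.7 kg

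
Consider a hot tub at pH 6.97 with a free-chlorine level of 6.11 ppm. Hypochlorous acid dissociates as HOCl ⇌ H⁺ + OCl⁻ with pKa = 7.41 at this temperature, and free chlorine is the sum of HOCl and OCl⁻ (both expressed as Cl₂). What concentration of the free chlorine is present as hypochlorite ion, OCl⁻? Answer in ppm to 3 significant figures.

1.63 ppm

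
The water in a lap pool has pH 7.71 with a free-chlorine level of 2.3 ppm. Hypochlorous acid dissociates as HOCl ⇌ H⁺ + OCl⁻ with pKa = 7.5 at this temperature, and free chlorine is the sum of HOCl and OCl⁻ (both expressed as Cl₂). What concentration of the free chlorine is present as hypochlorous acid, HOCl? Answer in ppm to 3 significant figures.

0.877 ppm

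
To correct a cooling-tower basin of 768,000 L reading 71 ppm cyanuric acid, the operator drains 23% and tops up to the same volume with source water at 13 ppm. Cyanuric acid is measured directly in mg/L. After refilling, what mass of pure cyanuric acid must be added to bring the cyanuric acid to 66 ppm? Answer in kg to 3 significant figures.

After draining 23% and refilling: 71 × 0.77 + 13 × 0.23 = 57.66 ppm.
Deficit to target: 66 − 57.66 = 8.34 mg/L.
Mass: 8.34 mg/L × 768,000 L = 6405 g cyanuric acid.

6.41 kg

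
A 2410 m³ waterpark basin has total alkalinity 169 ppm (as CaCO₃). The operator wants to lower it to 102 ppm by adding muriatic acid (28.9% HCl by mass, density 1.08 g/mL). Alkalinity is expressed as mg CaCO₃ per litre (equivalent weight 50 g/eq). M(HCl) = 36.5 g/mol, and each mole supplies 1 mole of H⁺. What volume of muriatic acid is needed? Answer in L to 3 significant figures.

378 L

Volume: 2410 m³ = 2,410,000 L.
Alkalinity to neutralize: (169 − 102) = 67 mg/L as CaCO₃ × 2,410,000 L = 161,500 g as CaCO₃.
Equivalents of H⁺ required: 161,500 ÷ 50 g/eq = 3229 eq = 3229 mol HCl.
Mass of HCl: 3229 × 36.5 = 117,900 g.
Mass of 28.9% solution: 117,900 / 0.289 = 407,900 g.
Volume: 407,900 g ÷ 1.08 g/mL = 377,700 mL.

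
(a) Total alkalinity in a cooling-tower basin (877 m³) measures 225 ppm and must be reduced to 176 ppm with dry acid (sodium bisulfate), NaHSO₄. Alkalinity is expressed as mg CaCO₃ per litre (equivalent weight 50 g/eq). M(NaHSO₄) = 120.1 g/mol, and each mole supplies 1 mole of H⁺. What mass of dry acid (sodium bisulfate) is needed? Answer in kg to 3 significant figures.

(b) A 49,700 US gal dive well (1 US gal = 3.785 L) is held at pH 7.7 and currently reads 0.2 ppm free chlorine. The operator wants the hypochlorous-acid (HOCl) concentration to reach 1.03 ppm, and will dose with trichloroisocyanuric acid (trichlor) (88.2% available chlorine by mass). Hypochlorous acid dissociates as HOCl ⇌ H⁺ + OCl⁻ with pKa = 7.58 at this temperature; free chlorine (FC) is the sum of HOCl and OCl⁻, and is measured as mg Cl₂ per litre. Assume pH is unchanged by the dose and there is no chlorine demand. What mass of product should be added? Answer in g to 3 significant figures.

(a) Volume: 877 m³ = 877,000 L.
(a) Alkalinity to neutralize: (225 − 176) = 49 mg/L as CaCO₃ × 877,000 L = 42,970 g as CaCO₃.
(a) Equivalents of H⁺ required: 42,970 ÷ 50 g/eq = 859.5 eq = 859.5 mol NaHSO₄.
(a) Mass of NaHSO₄: 859.5 × 120.1 = 103,200 g.

(b) Volume: 49,700 US gal × 3.785 L/gal = 188,114 L.
(b) [OCl⁻]/[HOCl] = 10^(pH − pKa) = 10^(7.7 − 7.58) = 1.318; fraction as HOCl = 1/(1 + 1.318) = 0.4314.
(b) Free chlorine required for 1.03 ppm HOCl: 1.03 / 0.4314 = 2.388 ppm.
(b) FC to add: 2.388 − 0.2 = 2.188 mg/L as Cl₂.
(b) Cl₂ equivalent: 2.188 mg/L × 188,114 L = 411.6 g.
(b) Product at 88.2% available Cl: 411.6 / 0.882 = 466.6 g.

(a) 103 kg; (b) 467 g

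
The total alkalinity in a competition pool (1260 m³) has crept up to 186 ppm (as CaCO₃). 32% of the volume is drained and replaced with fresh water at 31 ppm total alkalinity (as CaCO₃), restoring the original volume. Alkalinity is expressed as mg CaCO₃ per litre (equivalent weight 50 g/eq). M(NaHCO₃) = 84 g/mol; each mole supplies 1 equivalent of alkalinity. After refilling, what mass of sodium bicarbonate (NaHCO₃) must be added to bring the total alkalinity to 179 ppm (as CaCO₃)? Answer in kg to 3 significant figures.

90.2 kg

Volume: 1260 m³ = 1,260,000 L.
After draining 32% and refilling: 186 × 0.68 + 31 × 0.32 = 136.4 ppm.
Deficit to target: 179 − 136.4 = 42.6 mg/L.
As CaCO₃: 42.6 mg/L × 1,260,000 L = 53,680 g; ÷ 50 g/eq ÷ 1 = 1074 mol NaHCO₃.
Mass: 1074 × 84 = 90,180 g.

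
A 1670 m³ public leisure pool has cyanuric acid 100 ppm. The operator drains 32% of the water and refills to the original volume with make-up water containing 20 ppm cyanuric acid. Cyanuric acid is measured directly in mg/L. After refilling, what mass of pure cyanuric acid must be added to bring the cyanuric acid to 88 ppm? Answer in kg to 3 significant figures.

Volume: 1670 m³ = 1,670,000 L.
After draining 32% and refilling: 100 × 0.68 + 20 × 0.32 = 74.4 ppm.
Deficit to target: 88 − 74.4 = 13.6 mg/L.
Mass: 13.6 mg/L × 1,670,000 L = 22,710 g cyanuric acid.

22.7 kg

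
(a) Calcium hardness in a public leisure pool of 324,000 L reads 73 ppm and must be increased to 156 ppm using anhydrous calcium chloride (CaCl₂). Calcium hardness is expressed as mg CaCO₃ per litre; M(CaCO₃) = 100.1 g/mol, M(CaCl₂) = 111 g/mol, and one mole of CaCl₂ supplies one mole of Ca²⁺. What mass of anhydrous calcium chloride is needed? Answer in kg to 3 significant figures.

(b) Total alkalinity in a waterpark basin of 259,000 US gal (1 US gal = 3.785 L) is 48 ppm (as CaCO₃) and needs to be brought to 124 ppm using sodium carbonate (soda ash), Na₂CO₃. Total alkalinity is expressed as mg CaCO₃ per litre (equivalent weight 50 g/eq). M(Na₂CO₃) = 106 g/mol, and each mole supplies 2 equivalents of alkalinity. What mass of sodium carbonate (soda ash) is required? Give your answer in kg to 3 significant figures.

(a) Hardness to add: (156 − 73) = 83 mg/L as CaCO₃ × 324,000 L = 26,890 g as CaCO₃.
(a) Moles of Ca²⁺ (1 mol Ca²⁺ ≡ 1 mol CaCO₃): 26,890 / 100.1 g/mol = 268.7 mol.
(a) Mass of CaCl₂: 268.7 × 111 = 29,820 g.

(b) Volume: 259,000 US gal × 3.785 L/gal = 980,315 L.
(b) Alkalinity to add: (124 − 48) = 76 mg/L as CaCO₃ × 980,315 L = 74,500 g as CaCO₃.
(b) Equivalents: 74,500 g ÷ 50 g/eq = 1490 eq.
(b) Each mole of Na₂CO₃ supplies 2 eq, so 1490 / 2 = 745 mol.
(b) Mass: 745 mol × 106 g/mol = 78,970 g.

(a) 29.8 kg; (b) 79.0 kg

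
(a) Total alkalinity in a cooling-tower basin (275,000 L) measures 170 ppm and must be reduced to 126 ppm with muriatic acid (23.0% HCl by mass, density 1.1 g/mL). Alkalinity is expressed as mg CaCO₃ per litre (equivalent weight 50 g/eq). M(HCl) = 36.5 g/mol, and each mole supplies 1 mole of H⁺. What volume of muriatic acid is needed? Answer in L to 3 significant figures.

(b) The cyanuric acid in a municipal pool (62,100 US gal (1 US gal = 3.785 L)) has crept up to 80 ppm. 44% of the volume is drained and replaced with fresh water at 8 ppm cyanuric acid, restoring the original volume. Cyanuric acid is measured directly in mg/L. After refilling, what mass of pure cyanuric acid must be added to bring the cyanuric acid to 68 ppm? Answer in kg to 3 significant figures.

(a) Alkalinity to neutralize: (170 − 126) = 44 mg/L as CaCO₃ × 275,000 L = 12,100 g as CaCO₃.
(a) Equivalents of H⁺ required: 12,100 ÷ 50 g/eq = 242 eq = 242 mol HCl.
(a) Mass of HCl: 242 × 36.5 = 8833 g.
(a) Mass of 23.0% solution: 8833 / 0.23 = 38,400 g.
(a) Volume: 38,400 g ÷ 1.1 g/mL = 34,910 mL.

(b) Volume: 62,100 US gal × 3.785 L/gal = 235,048 L.
(b) After draining 44% and refilling: 80 × 0.56 + 8 × 0.44 = 48.32 ppm.
(b) Deficit to target: 68 − 48.32 = 19.68 mg/L.
(b) Mass: 19.68 mg/L × 235,048 L = 4626 g cyanuric acid.

(a) 34.9 L; (b) 4.63 kg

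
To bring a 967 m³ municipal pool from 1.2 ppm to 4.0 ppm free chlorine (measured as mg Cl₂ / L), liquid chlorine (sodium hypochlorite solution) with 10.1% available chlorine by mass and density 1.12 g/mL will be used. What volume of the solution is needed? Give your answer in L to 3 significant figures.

23.9 L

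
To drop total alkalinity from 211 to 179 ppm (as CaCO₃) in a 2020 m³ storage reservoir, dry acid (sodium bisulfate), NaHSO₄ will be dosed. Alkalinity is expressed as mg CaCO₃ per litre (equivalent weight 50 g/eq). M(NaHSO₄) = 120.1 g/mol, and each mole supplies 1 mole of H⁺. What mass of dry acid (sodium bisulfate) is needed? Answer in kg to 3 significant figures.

Volume: 2020 m³ = 2,020,000 L.
Alkalinity to neutralize: (211 − 179) = 32 mg/L as CaCO₃ × 2,020,000 L = 64,640 g as CaCO₃.
Equivalents of H⁺ required: 64,640 ÷ 50 g/eq = 1293 eq = 1293 mol NaHSO₄.
Mass of NaHSO₄: 1293 × 120.1 = 155,300 g.

155 kg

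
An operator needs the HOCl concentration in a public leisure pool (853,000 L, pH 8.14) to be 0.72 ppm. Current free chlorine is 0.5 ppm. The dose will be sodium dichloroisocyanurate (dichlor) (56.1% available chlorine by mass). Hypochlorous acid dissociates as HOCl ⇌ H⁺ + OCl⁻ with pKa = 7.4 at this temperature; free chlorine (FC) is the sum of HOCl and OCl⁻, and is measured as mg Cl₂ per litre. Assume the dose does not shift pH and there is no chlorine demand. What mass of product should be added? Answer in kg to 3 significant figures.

[OCl⁻]/[HOCl] = 10^(pH − pKa) = 10^(8.14 − 7.4) = 5.495; fraction as HOCl = 1/(1 + 5.495) = 0.154.
Free chlorine required for 0.72 ppm HOCl: 0.72 / 0.154 = 4.677 ppm.
FC to add: 4.677 − 0.5 = 4.177 mg/L as Cl₂.
Cl₂ equivalent: 4.177 mg/L × 853,000 L = 3563 g.
Product at 56.1% available Cl: 3563 / 0.561 = 6351 g.

6.35 kg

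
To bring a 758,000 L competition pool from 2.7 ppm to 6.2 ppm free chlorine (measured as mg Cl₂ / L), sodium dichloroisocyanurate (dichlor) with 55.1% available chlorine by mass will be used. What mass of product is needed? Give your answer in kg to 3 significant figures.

Chlorine deficit: 6.2 − 2.7 = 3.5 ppm = 3.5 mg/L as Cl₂.
Cl₂ equivalent needed: 3.5 mg/L × 758,000 L = 2,653,000 mg = 2653 g.
Product at 55.1% available chlorine: 2653 / 0.551 = 4815 g.

4.81 kg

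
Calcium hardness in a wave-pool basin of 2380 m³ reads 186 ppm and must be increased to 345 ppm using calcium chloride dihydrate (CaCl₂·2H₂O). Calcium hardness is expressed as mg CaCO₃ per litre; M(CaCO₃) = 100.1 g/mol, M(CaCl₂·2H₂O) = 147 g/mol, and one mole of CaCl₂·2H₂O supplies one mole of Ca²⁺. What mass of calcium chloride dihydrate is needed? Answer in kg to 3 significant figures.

556 kg

Volume: 2380 m³ = 2,380,000 L.
Hardness to add: (345 − 186) = 159 mg/L as CaCO₃ × 2,380,000 L = 378,400 g as CaCO₃.
Moles of Ca²⁺ (1 mol Ca²⁺ ≡ 1 mol CaCO₃): 378,400 / 100.1 g/mol = 3780 mol.
Mass of CaCl₂·2H₂O: 3780 × 147 = 555,700 g.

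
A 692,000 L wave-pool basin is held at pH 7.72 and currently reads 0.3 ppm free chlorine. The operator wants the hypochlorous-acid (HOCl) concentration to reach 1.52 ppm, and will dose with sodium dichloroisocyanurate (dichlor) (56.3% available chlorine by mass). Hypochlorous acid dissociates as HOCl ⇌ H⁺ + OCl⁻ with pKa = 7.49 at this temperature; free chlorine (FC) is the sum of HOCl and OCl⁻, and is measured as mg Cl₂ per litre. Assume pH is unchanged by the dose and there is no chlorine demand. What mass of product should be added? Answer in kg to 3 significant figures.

4.67 kg

[OCl⁻]/[HOCl] = 10^(pH − pKa) = 10^(7.72 − 7.49) = 1.698; fraction as HOCl = 1/(1 + 1.698) = 0.3706.
Free chlorine required for 1.52 ppm HOCl: 1.52 / 0.3706 = 4.101 ppm.
FC to add: 4.101 − 0.3 = 3.801 mg/L as Cl₂.
Cl₂ equivalent: 3.801 mg/L × 692,000 L = 2631 g.
Product at 56.3% available Cl: 2631 / 0.563 = 4672 g.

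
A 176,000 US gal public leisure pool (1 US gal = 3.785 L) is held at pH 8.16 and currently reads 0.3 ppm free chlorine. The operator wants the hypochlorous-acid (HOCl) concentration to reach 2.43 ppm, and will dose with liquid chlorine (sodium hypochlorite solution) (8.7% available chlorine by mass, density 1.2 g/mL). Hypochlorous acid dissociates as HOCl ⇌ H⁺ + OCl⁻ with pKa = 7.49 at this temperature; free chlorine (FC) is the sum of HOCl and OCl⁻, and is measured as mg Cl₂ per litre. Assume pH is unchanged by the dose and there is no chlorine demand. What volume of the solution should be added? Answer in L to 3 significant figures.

Volume: 176,000 US gal × 3.785 L/gal = 666,160 L.
[OCl⁻]/[HOCl] = 10^(pH − pKa) = 10^(8.16 − 7.49) = 4.677; fraction as HOCl = 1/(1 + 4.677) = 0.1761.
Free chlorine required for 2.43 ppm HOCl: 2.43 / 0.1761 = 13.8 ppm.
FC to add: 13.8 − 0.3 = 13.5 mg/L as Cl₂.
Cl₂ equivalent: 13.5 mg/L × 666,160 L = 8990 g.
Product at 8.7% available Cl: 8990 / 0.087 = 103,300 g.
Volume: 103,300 g ÷ 1.2 g/mL = 86,120 mL.

86.1 L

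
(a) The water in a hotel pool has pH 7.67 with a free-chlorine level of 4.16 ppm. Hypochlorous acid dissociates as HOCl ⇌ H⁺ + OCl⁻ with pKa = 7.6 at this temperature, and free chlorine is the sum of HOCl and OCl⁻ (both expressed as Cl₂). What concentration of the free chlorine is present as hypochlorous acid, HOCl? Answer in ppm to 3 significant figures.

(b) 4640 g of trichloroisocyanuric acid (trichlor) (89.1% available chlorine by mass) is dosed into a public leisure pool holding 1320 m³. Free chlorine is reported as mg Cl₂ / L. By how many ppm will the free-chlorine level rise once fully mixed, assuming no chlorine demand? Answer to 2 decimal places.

(a) [OCl⁻]/[HOCl] = 10^(pH − pKa) = 10^(7.67 − 7.6) = 10^0.07 = 1.175.
(a) Fraction as HOCl = 1 / (1 + 1.175) = 0.4598.
(a) HOCl = 0.4598 × 4.16 ppm = 1.913 ppm.

(b) Volume: 1320 m³ = 1,320,000 L.
(b) Available chlorine delivered: 4640 g × 0.891 = 4134 g as Cl₂.
(b) Concentration rise: 4134 g / 1,320,000 L = 3.132 mg/L = 3.13 ppm.

(a) 1.91 ppm; (b) 3.13 ppm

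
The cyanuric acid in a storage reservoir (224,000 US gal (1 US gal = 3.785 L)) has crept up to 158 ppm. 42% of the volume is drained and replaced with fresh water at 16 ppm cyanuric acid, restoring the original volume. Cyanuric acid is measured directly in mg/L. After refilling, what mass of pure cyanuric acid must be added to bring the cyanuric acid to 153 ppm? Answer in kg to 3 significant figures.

Volume: 224,000 US gal × 3.785 L/gal = 847,840 L.
After draining 42% and refilling: 158 × 0.58 + 16 × 0.42 = 98.36 ppm.
Deficit to target: 153 − 98.36 = 54.64 mg/L.
Mass: 54.64 mg/L × 847,840 L = 46,330 g cyanuric acid.

46.3 kg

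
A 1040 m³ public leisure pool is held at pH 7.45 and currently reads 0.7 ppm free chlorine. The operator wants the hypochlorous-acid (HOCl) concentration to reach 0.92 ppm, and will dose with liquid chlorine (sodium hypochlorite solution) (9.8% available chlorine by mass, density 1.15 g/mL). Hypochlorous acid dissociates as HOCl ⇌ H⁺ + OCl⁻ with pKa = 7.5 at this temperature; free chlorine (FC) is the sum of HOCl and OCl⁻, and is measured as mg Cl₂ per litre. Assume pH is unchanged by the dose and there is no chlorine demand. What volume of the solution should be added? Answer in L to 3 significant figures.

9.60 L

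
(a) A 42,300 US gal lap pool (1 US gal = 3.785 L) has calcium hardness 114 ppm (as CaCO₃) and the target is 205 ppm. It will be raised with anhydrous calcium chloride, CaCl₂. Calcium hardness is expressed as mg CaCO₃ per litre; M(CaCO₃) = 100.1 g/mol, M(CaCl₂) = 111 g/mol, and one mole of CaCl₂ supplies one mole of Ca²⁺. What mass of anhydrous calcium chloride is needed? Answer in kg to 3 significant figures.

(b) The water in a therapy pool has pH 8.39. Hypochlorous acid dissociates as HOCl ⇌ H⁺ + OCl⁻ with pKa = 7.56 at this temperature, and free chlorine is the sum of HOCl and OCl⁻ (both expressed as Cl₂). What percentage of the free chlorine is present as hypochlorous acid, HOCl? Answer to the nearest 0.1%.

(a) Volume: 42,300 US gal × 3.785 L/gal = 160,106 L.
(a) Hardness to add: (205 − 114) = 91 mg/L as CaCO₃ × 160,106 L = 14,570 g as CaCO₃.
(a) Moles of Ca²⁺ (1 mol Ca²⁺ ≡ 1 mol CaCO₃): 14,570 / 100.1 g/mol = 145.6 mol.
(a) Mass of CaCl₂: 145.6 × 111 = 16,160 g.

(b) [OCl⁻]/[HOCl] = 10^(pH − pKa) = 10^(8.39 − 7.56) = 10^0.83 = 6.761.
(b) Fraction as HOCl = 1 / (1 + 6.761) = 0.1289.

(a) 16.2 kg; (b) 12.9%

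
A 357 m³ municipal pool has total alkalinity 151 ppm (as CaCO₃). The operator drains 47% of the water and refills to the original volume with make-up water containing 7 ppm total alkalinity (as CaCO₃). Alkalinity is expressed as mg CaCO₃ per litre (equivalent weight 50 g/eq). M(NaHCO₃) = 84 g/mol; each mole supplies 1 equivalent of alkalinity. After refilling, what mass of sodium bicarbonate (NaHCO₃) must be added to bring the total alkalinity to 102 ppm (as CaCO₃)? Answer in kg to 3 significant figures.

Volume: 357 m³ = 357,000 L.
After draining 47% and refilling: 151 × 0.53 + 7 × 0.47 = 83.32 ppm.
Deficit to target: 102 − 83.32 = 18.68 mg/L.
As CaCO₃: 18.68 mg/L × 357,000 L = 6669 g; ÷ 50 g/eq ÷ 1 = 133.4 mol NaHCO₃.
Mass: 133.4 × 84 = 11,200 g.

11.2 kg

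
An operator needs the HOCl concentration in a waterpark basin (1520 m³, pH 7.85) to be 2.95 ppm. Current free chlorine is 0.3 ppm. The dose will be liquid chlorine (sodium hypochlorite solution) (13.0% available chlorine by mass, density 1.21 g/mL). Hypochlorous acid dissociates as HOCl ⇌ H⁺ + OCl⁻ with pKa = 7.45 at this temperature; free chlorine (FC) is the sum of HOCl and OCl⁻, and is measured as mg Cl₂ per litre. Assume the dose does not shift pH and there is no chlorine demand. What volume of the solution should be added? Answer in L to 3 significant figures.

Volume: 1520 m³ = 1,520,000 L.
[OCl⁻]/[HOCl] = 10^(pH − pKa) = 10^(7.85 − 7.45) = 2.512; fraction as HOCl = 1/(1 + 2.512) = 0.2847.
Free chlorine required for 2.95 ppm HOCl: 2.95 / 0.2847 = 10.36 ppm.
FC to add: 10.36 − 0.3 = 10.06 mg/L as Cl₂.
Cl₂ equivalent: 10.06 mg/L × 1,520,000 L = 15,290 g.
Product at 13.0% available Cl: 15,290 / 0.13 = 117,600 g.
Volume: 117,600 g ÷ 1.21 g/mL = 97,210 mL.

97.2 L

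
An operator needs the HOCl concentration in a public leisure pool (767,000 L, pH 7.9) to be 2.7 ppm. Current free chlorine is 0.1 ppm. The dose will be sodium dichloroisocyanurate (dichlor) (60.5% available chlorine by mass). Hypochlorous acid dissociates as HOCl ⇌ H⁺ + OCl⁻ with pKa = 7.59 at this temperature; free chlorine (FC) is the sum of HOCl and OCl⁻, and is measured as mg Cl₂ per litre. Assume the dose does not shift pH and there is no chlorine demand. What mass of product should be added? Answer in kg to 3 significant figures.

[OCl⁻]/[HOCl] = 10^(pH − pKa) = 10^(7.9 − 7.59) = 2.042; fraction as HOCl = 1/(1 + 2.042) = 0.3288.
Free chlorine required for 2.7 ppm HOCl: 2.7 / 0.3288 = 8.213 ppm.
FC to add: 8.213 − 0.1 = 8.113 mg/L as Cl₂.
Cl₂ equivalent: 8.113 mg/L × 767,000 L = 6222 g.
Product at 60.5% available Cl: 6222 / 0.605 = 10,290 g.

10.3 kg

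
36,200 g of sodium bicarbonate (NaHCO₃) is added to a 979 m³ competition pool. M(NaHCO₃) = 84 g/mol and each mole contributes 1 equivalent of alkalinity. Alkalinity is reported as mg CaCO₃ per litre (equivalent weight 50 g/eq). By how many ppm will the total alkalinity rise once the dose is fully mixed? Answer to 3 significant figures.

22.0 ppm

Volume: 979 m³ = 979,000 L.
Moles of NaHCO₃: 36,200 g ÷ 84 g/mol = 431 mol → 431 eq of alkalinity.
As CaCO₃: 431 eq × 50 g/eq = 21,550 g.
Rise: 21,550 g / 979,000 L × 1000 = 22.01 mg/L.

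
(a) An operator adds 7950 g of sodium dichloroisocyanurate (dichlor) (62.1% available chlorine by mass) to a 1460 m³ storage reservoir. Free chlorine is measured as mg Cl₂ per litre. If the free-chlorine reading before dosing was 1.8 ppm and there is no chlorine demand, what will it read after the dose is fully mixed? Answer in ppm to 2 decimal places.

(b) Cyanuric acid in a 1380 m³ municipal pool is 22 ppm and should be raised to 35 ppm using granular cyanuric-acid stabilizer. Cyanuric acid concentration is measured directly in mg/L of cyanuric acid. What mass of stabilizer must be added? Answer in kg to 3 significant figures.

(a) 5.18 ppm; (b) 17.9 kg

(a) Volume: 1460 m³ = 1,460,000 L.
(a) Available chlorine delivered: 7950 g × 0.621 = 4937 g as Cl₂.
(a) Concentration rise: 4937 g / 1,460,000 L = 3.381 mg/L = 3.38 ppm.
(a) Final FC: 1.8 + 3.38 = 5.18 ppm.

(b) Volume: 1380 m³ = 1,380,000 L.
(b) CYA to add: (35 − 22) = 13 mg/L × 1,380,000 L = 17,940 g cyanuric acid.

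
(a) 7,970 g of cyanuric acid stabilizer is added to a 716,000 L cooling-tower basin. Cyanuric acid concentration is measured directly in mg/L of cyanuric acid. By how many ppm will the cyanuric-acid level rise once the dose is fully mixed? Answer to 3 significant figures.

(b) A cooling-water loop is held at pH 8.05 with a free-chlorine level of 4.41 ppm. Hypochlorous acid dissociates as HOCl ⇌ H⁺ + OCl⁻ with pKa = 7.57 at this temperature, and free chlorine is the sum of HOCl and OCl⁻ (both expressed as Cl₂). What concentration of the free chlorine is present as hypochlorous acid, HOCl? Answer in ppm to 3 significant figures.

(a) 11.1 ppm; (b) 1.10 ppm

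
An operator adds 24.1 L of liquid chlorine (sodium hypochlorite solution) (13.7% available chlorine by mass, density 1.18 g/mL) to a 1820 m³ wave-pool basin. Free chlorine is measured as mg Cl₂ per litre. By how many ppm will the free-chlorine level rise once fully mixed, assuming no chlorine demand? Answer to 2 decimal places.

2.14 ppm

Volume: 1820 m³ = 1,820,000 L.
Mass of solution: 24.1 L × 1000 mL/L × 1.18 g/mL = 28,440 g.
Available chlorine delivered: 28,440 g × 0.137 = 3896 g as Cl₂.
Concentration rise: 3896 g / 1,820,000 L = 2.141 mg/L = 2.14 ppm.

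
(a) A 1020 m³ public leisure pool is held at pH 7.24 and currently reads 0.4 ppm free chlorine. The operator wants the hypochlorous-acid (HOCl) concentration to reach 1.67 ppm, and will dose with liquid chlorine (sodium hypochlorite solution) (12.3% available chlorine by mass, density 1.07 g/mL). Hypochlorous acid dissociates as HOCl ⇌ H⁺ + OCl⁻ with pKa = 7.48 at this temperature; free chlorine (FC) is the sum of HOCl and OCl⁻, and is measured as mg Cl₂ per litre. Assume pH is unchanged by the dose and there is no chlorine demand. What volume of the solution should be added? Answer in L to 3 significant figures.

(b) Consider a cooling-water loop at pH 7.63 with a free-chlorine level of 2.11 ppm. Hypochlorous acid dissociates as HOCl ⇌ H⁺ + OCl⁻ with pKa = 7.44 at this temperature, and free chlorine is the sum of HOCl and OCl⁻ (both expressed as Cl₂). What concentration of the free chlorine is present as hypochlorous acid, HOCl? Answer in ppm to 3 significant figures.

(a) Volume: 1020 m³ = 1,020,000 L.
(a) [OCl⁻]/[HOCl] = 10^(pH − pKa) = 10^(7.24 − 7.48) = 0.5754; fraction as HOCl = 1/(1 + 0.5754) = 0.6347.
(a) Free chlorine required for 1.67 ppm HOCl: 1.67 / 0.6347 = 2.631 ppm.
(a) FC to add: 2.631 − 0.4 = 2.231 mg/L as Cl₂.
(a) Cl₂ equivalent: 2.231 mg/L × 1,020,000 L = 2276 g.
(a) Product at 12.3% available Cl: 2276 / 0.123 = 18,500 g.
(a) Volume: 18,500 g ÷ 1.07 g/mL = 17,290 mL.

(b) [OCl⁻]/[HOCl] = 10^(pH − pKa) = 10^(7.63 − 7.44) = 10^0.19 = 1.549.
(b) Fraction as HOCl = 1 / (1 + 1.549) = 0.3923.
(b) HOCl = 0.3923 × 2.11 ppm = 0.8278 ppm.

(a) 17.3 L; (b) 0.828 ppm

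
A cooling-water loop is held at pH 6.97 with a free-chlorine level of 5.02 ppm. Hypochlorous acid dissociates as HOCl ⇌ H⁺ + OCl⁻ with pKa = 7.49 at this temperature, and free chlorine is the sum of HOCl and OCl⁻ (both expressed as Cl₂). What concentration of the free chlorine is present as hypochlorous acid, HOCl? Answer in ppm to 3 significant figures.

3.86 ppm

[OCl⁻]/[HOCl] = 10^(pH − pKa) = 10^(6.97 − 7.49) = 10^-0.52 = 0.302.
Fraction as HOCl = 1 / (1 + 0.302) = 0.7681.
HOCl = 0.7681 × 5.02 ppm = 3.856 ppm.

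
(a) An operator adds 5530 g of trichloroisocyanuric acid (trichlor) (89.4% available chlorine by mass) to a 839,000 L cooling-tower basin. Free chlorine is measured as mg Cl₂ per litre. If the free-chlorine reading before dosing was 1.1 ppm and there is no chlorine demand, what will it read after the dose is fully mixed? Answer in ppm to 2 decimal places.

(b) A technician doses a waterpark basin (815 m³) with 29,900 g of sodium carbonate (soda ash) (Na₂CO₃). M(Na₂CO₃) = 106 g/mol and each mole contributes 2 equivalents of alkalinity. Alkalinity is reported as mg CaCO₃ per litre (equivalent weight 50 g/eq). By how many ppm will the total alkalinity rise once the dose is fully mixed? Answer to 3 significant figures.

(a) Available chlorine delivered: 5530 g × 0.894 = 4944 g as Cl₂.
(a) Concentration rise: 4944 g / 839,000 L = 5.893 mg/L = 5.89 ppm.
(a) Final FC: 1.1 + 5.89 = 6.99 ppm.

(b) Volume: 815 m³ = 815,000 L.
(b) Moles of Na₂CO₃: 29,900 g ÷ 106 g/mol = 282.1 mol → 564.2 eq of alkalinity.
(b) As CaCO₃: 564.2 eq × 50 g/eq = 28,210 g.
(b) Rise: 28,210 g / 815,000 L × 1000 = 34.61 mg/L.

(a) 6.99 ppm; (b) 34.6 ppm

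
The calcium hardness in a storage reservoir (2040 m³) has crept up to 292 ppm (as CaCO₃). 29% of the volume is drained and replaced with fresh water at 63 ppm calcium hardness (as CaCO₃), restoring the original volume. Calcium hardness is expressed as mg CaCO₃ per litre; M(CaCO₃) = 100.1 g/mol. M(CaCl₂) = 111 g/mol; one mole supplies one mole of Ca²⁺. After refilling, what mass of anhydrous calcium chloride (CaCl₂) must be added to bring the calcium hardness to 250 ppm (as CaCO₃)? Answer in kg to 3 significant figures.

55.2 kg

Volume: 2040 m³ = 2,040,000 L.
After draining 29% and refilling: 292 × 0.71 + 63 × 0.29 = 225.59 ppm.
Deficit to target: 250 − 225.59 = 24.41 mg/L.
As CaCO₃: 24.41 mg/L × 2,040,000 L = 49,800 g; ÷ 100.1 = 497.5 mol Ca²⁺.
Mass: 497.5 × 111 = 55,220 g.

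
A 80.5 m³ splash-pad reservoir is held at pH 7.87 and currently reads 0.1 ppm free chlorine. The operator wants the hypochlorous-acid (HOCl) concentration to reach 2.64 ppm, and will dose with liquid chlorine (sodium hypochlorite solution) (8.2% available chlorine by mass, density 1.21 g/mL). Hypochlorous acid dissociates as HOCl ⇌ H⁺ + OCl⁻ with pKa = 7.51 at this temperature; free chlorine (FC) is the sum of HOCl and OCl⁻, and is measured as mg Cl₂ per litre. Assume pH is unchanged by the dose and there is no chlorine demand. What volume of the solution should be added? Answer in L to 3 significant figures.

Volume: 80.5 m³ = 80,500 L.
[OCl⁻]/[HOCl] = 10^(pH − pKa) = 10^(7.87 − 7.51) = 2.291; fraction as HOCl = 1/(1 + 2.291) = 0.3039.
Free chlorine required for 2.64 ppm HOCl: 2.64 / 0.3039 = 8.688 ppm.
FC to add: 8.688 − 0.1 = 8.588 mg/L as Cl₂.
Cl₂ equivalent: 8.588 mg/L × 80,500 L = 691.3 g.
Product at 8.2% available Cl: 691.3 / 0.082 = 8431 g.
Volume: 8431 g ÷ 1.21 g/mL = 6968 mL.

6.97 L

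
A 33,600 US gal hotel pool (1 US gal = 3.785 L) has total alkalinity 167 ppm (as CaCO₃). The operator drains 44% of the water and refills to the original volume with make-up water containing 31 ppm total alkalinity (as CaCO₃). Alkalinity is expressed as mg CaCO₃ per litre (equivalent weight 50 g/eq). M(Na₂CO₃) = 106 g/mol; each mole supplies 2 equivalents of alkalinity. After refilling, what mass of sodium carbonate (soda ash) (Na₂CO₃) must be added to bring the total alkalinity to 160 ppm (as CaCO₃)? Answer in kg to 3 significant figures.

7.12 kg

Volume: 33,600 US gal × 3.785 L/gal = 127,176 L.
After draining 44% and refilling: 167 × 0.56 + 31 × 0.44 = 107.16 ppm.
Deficit to target: 160 − 107.16 = 52.84 mg/L.
As CaCO₃: 52.84 mg/L × 127,176 L = 6720 g; ÷ 50 g/eq ÷ 2 = 67.2 mol Na₂CO₃.
Mass: 67.2 × 106 = 7123 g.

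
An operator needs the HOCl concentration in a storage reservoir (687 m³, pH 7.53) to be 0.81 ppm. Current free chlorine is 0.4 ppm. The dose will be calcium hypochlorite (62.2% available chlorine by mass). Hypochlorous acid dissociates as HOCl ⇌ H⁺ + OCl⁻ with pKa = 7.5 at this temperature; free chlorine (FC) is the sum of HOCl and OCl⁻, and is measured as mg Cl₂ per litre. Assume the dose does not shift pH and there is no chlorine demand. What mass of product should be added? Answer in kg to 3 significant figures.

Volume: 687 m³ = 687,000 L.
[OCl⁻]/[HOCl] = 10^(pH − pKa) = 10^(7.53 − 7.5) = 1.072; fraction as HOCl = 1/(1 + 1.072) = 0.4827.
Free chlorine required for 0.81 ppm HOCl: 0.81 / 0.4827 = 1.678 ppm.
FC to add: 1.678 − 0.4 = 1.278 mg/L as Cl₂.
Cl₂ equivalent: 1.278 mg/L × 687,000 L = 877.9 g.
Product at 62.2% available Cl: 877.9 / 0.622 = 1411 g.

1.41 kg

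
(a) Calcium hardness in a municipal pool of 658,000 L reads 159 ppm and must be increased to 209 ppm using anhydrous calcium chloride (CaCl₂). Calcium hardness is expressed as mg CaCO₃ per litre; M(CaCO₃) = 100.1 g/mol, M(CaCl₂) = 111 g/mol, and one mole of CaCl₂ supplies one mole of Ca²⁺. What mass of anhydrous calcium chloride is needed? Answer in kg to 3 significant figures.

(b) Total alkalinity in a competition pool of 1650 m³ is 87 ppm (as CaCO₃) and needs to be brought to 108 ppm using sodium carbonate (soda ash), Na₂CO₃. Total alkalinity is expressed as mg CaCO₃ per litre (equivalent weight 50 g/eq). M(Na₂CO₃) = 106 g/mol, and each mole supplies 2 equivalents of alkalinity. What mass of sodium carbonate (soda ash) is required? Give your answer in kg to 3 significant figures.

(a) 36.5 kg; (b) 36.7 kg

(a) Hardness to add: (209 − 159) = 50 mg/L as CaCO₃ × 658,000 L = 32,900 g as CaCO₃.
(a) Moles of Ca²⁺ (1 mol Ca²⁺ ≡ 1 mol CaCO₃): 32,900 / 100.1 g/mol = 328.7 mol.
(a) Mass of CaCl₂: 328.7 × 111 = 36,480 g.

(b) Volume: 1650 m³ = 1,650,000 L.
(b) Alkalinity to add: (108 − 87) = 21 mg/L as CaCO₃ × 1,650,000 L = 34,650 g as CaCO₃.
(b) Equivalents: 34,650 g ÷ 50 g/eq = 693 eq.
(b) Each mole of Na₂CO₃ supplies 2 eq, so 693 / 2 = 346.5 mol.
(b) Mass: 346.5 mol × 106 g/mol = 36,730 g.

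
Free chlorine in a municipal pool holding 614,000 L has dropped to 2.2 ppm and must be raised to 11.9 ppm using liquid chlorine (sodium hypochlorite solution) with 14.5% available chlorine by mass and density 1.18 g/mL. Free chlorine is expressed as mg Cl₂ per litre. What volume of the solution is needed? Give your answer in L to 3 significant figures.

34.8 L

Chlorine deficit: 11.9 − 2.2 = 9.7 ppm = 9.7 mg/L as Cl₂.
Cl₂ equivalent needed: 9.7 mg/L × 614,000 L = 5,956,000 mg = 5956 g.
Product at 14.5% available chlorine: 5956 / 0.145 = 41,070 g.
Volume at density 1.18 g/mL: 41,070 g ÷ 1.18 g/mL = 34,810 mL.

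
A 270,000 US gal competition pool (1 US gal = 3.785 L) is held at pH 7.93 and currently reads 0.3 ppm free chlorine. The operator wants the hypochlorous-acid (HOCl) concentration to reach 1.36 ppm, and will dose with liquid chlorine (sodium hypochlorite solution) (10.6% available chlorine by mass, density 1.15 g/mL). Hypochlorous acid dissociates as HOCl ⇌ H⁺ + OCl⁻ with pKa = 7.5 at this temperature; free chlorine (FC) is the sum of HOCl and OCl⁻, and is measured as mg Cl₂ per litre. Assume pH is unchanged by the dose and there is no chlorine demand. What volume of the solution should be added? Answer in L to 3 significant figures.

Volume: 270,000 US gal × 3.785 L/gal = 1,021,950 L.
[OCl⁻]/[HOCl] = 10^(pH − pKa) = 10^(7.93 − 7.5) = 2.692; fraction as HOCl = 1/(1 + 2.692) = 0.2709.
Free chlorine required for 1.36 ppm HOCl: 1.36 / 0.2709 = 5.02 ppm.
FC to add: 5.02 − 0.3 = 4.72 mg/L as Cl₂.
Cl₂ equivalent: 4.72 mg/L × 1,021,950 L = 4824 g.
Product at 10.6% available Cl: 4824 / 0.106 = 45,510 g.
Volume: 45,510 g ÷ 1.15 g/mL = 39,570 mL.

39.6 L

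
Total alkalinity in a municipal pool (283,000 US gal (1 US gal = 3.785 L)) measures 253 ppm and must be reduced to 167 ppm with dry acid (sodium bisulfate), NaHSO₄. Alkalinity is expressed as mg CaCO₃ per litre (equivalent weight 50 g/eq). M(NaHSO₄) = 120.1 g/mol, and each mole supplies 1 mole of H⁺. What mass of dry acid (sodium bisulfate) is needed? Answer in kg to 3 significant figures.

Volume: 283,000 US gal × 3.785 L/gal = 1,071,155 L.
Alkalinity to neutralize: (253 − 167) = 86 mg/L as CaCO₃ × 1,071,155 L = 92,120 g as CaCO₃.
Equivalents of H⁺ required: 92,120 ÷ 50 g/eq = 1842 eq = 1842 mol NaHSO₄.
Mass of NaHSO₄: 1842 × 120.1 = 221,300 g.

221 kg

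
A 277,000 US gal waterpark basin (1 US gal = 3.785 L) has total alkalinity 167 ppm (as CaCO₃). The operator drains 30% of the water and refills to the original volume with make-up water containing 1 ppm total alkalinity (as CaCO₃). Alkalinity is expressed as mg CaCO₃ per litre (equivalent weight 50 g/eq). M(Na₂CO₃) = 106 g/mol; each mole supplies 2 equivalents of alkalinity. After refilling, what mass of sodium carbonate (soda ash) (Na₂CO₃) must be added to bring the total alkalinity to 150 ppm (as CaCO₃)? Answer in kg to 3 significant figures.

Volume: 277,000 US gal × 3.785 L/gal = 1,048,445 L.
After draining 30% and refilling: 167 × 0.70 + 1 × 0.30 = 117.2 ppm.
Deficit to target: 150 − 117.2 = 32.8 mg/L.
As CaCO₃: 32.8 mg/L × 1,048,445 L = 34,390 g; ÷ 50 g/eq ÷ 2 = 343.9 mol Na₂CO₃.
Mass: 343.9 × 106 = 36,450 g.

36.5 kg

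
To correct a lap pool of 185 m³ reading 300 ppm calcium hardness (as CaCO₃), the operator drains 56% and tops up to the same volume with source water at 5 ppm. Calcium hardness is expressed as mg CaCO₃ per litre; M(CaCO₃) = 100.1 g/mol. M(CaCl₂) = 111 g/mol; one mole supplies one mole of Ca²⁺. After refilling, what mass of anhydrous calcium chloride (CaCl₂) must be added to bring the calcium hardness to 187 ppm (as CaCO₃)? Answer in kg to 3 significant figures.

Volume: 185 m³ = 185,000 L.
After draining 56% and refilling: 300 × 0.44 + 5 × 0.56 = 134.8 ppm.
Deficit to target: 187 − 134.8 = 52.2 mg/L.
As CaCO₃: 52.2 mg/L × 185,000 L = 9657 g; ÷ 100.1 = 96.47 mol Ca²⁺.
Mass: 96.47 × 111 = 10,710 g.

10.7 kg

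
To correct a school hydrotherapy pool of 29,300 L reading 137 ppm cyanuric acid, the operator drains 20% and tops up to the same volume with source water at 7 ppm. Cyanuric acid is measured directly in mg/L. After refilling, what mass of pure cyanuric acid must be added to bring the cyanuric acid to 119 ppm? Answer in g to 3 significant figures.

234 g

After draining 20% and refilling: 137 × 0.80 + 7 × 0.20 = 111 ppm.
Deficit to target: 119 − 111 = 8 mg/L.
Mass: 8 mg/L × 29,300 L = 234.4 g cyanuric acid.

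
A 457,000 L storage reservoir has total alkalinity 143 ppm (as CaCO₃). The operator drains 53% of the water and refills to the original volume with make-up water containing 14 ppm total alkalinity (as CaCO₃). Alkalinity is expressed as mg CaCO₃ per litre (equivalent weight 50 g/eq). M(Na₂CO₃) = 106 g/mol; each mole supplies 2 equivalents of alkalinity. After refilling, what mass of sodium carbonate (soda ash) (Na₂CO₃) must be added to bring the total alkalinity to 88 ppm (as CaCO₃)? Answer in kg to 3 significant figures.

After draining 53% and refilling: 143 × 0.47 + 14 × 0.53 = 74.63 ppm.
Deficit to target: 88 − 74.63 = 13.37 mg/L.
As CaCO₃: 13.37 mg/L × 457,000 L = 6110 g; ÷ 50 g/eq ÷ 2 = 61.1 mol Na₂CO₃.
Mass: 61.1 × 106 = 6477 g.

6.48 kg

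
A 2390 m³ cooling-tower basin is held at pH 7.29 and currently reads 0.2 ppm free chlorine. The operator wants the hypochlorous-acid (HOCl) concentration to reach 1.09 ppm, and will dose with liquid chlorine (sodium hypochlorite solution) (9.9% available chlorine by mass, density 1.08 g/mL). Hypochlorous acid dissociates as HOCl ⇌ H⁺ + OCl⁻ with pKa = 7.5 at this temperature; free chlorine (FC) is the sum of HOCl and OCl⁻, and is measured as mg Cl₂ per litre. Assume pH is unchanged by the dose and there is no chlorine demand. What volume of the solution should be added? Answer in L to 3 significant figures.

Volume: 2390 m³ = 2,390,000 L.
[OCl⁻]/[HOCl] = 10^(pH − pKa) = 10^(7.29 − 7.5) = 0.6166; fraction as HOCl = 1/(1 + 0.6166) = 0.6186.
Free chlorine required for 1.09 ppm HOCl: 1.09 / 0.6186 = 1.762 ppm.
FC to add: 1.762 − 0.2 = 1.562 mg/L as Cl₂.
Cl₂ equivalent: 1.562 mg/L × 2,390,000 L = 3733 g.
Product at 9.9% available Cl: 3733 / 0.099 = 37,710 g.
Volume: 37,710 g ÷ 1.08 g/mL = 34,920 mL.

34.9 L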